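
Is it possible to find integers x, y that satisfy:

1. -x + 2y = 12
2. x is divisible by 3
Yes

Take x = 0, y = 6. Substituting into each constraint:
  (1) 0 + 2(6) = 12 ✓
  (2) 0 = 3 × 0, remainder 0 ✓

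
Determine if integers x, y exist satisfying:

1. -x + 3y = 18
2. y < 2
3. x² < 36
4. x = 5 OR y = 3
No

A contradictory subset is {-x + 3y = 18, y < 2, x = 5 OR y = 3}. No integer assignment can satisfy these jointly:

  - -x + 3y = 18: is a linear equation tying the variables together
  - y < 2: bounds one variable relative to a constant
  - x = 5 OR y = 3: forces a choice: either x = 5 or y = 3

Split on the disjunction (x = 5 OR y = 3):
  • If x = 5: with x = 5, every remaining term of the linear equation is divisible by 3, so the left side is ≡ 0 (mod 3); but the right side 23 ≡ 2 (mod 3). No integers can satisfy it.
  • If y = 3: this contradicts the bound y ≤ 1.
Both branches are infeasible, so the system has no integer solution.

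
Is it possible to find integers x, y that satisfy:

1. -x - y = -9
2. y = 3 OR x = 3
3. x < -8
No

The full constraint system is jointly infeasible over the integers. Each constraint and what it forces:

  - -x - y = -9: is a linear equation tying the variables together
  - y = 3 OR x = 3: forces a choice: either y = 3 or x = 3
  - x < -8: bounds one variable relative to a constant

Split on the disjunction (y = 3 OR x = 3):
  • If y = 3: the equation forces x = 6, which contradicts the bound x ≤ -9.
  • If x = 3: this contradicts the bound x ≤ -9.
Both branches are infeasible, so the system has no integer solution.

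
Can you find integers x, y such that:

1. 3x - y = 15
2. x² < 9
Yes

Take x = 0, y = -15. Substituting into each constraint:
  (1) 3(0) + 15 = 15 ✓
  (2) x² = (0)² = 0, and 0 < 9 ✓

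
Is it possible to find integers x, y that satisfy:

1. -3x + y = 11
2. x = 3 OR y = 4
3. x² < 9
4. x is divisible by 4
No

A contradictory subset is {-3x + y = 11, x = 3 OR y = 4, x² < 9}. No integer assignment can satisfy these jointly:

  - -3x + y = 11: is a linear equation tying the variables together
  - x = 3 OR y = 4: forces a choice: either x = 3 or y = 4
  - x² < 9: restricts x to |x| ≤ 2

Split on the disjunction (x = 3 OR y = 4):
  • If x = 3: this contradicts x² < 9, which requires |x| ≤ 2.
  • If y = 4: with y = 4, every remaining term of the linear equation is divisible by 3, so the left side is ≡ 0 (mod 3); but the right side 7 ≡ 1 (mod 3). No integers can satisfy it.
Both branches are infeasible, so the system has no integer solution.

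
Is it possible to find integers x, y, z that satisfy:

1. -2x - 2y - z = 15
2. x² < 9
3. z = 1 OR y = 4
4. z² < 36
Yes

Take x = -1, y = -7, z = 1. Substituting into each constraint:
  (1) -2(-1) - 2(-7) + (-1) = 15 ✓
  (2) x² = (-1)² = 1, and 1 < 9 ✓
  (3) z = 1, target 1 ✓ (first branch holds)
  (4) z² = (1)² = 1, and 1 < 36 ✓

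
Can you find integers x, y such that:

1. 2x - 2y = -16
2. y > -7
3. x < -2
Yes

Take x = -8, y = 0. Substituting into each constraint:
  (1) 2(-8) - 2(0) = -16 ✓
  (2) 0 > -7 ✓
  (3) -8 < -2 ✓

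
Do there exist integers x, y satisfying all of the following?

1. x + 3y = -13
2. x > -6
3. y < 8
Yes

Take x = 2, y = -5. Substituting into each constraint:
  (1) 2 + 3(-5) = -13 ✓
  (2) 2 > -6 ✓
  (3) -5 < 8 ✓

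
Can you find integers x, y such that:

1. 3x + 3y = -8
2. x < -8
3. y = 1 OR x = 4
No

Even the single constraint (3x + 3y = -8) is infeasible over the integers.

  - 3x + 3y = -8: every term on the left is divisible by 3, so the LHS ≡ 0 (mod 3), but the RHS -8 is not — no integer solution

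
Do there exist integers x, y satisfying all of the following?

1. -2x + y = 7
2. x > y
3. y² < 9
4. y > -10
No

A contradictory subset is {-2x + y = 7, x > y, y² < 9}. No integer assignment can satisfy these jointly:

  - -2x + y = 7: is a linear equation tying the variables together
  - x > y: bounds one variable relative to another variable
  - y² < 9: restricts y to |y| ≤ 2

Propagating the comparison: x > y and y ≥ -2 give x ≥ -1. Range argument: with x ∈ [-1, ∞], y ∈ [-2, 2], the left side of the equation is at most 4, but the right side is 7 > 4. No integer solution exists.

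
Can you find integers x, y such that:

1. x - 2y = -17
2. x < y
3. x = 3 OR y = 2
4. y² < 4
No

A contradictory subset is {x - 2y = -17, x = 3 OR y = 2, y² < 4}. No integer assignment can satisfy these jointly:

  - x - 2y = -17: is a linear equation tying the variables together
  - x = 3 OR y = 2: forces a choice: either x = 3 or y = 2
  - y² < 4: restricts y to |y| ≤ 1

Split on the disjunction (x = 3 OR y = 2):
  • If x = 3: the equation forces y = 10, but y² < 4 requires |y| ≤ 1.
  • If y = 2: this contradicts y² < 4, which requires |y| ≤ 1.
Both branches are infeasible, so the system has no integer solution.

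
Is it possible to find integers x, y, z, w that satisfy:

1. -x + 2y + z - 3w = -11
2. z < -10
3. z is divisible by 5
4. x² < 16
Yes

Take x = 2, y = 0, z = -15, w = -2. Substituting into each constraint:
  (1) (-2) + 2(0) + (-15) - 3(-2) = -11 ✓
  (2) -15 < -10 ✓
  (3) -15 = 5 × -3, remainder 0 ✓
  (4) x² = (2)² = 4, and 4 < 16 ✓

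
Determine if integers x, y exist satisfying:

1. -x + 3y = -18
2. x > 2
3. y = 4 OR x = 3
Yes

Take x = 3, y = -5. Substituting into each constraint:
  (1) (-3) + 3(-5) = -18 ✓
  (2) 3 > 2 ✓
  (3) x = 3, target 3 ✓ (second branch holds)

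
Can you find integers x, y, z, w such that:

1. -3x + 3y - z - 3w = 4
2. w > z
Yes

Take x = 0, y = 5, z = 2, w = 3. Substituting into each constraint:
  (1) -3(0) + 3(5) + (-2) - 3(3) = 4 ✓
  (2) 3 > 2 ✓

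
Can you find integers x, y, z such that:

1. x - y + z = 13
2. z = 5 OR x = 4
Yes

Take x = 0, y = -8, z = 5. Substituting into each constraint:
  (1) 0 + 8 + 5 = 13 ✓
  (2) z = 5, target 5 ✓ (first branch holds)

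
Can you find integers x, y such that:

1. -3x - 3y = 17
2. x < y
No

Even the single constraint (-3x - 3y = 17) is infeasible over the integers.

  - -3x - 3y = 17: every term on the left is divisible by 3, so the LHS ≡ 0 (mod 3), but the RHS 17 is not — no integer solution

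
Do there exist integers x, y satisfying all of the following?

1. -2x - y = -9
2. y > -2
Yes

Take x = 0, y = 9. Substituting into each constraint:
  (1) -2(0) + (-9) = -9 ✓
  (2) 9 > -2 ✓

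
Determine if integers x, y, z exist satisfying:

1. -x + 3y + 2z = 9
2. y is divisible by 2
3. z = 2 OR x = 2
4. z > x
Yes

Take x = -5, y = 0, z = 2. Substituting into each constraint:
  (1) 5 + 3(0) + 2(2) = 9 ✓
  (2) 0 = 2 × 0, remainder 0 ✓
  (3) z = 2, target 2 ✓ (first branch holds)
  (4) 2 > -5 ✓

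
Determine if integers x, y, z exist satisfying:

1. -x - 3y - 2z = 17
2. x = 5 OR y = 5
Yes

Take x = -32, y = 5, z = 0. Substituting into each constraint:
  (1) 32 - 3(5) - 2(0) = 17 ✓
  (2) y = 5, target 5 ✓ (second branch holds)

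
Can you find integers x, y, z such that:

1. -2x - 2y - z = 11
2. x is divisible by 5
Yes

Take x = 0, y = 0, z = -11. Substituting into each constraint:
  (1) -2(0) - 2(0) + 11 = 11 ✓
  (2) 0 = 5 × 0, remainder 0 ✓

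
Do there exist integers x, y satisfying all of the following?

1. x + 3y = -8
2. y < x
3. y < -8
Yes

Take x = 19, y = -9. Substituting into each constraint:
  (1) 19 + 3(-9) = -8 ✓
  (2) -9 < 19 ✓
  (3) -9 < -8 ✓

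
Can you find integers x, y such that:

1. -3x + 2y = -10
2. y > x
Yes

Take x = 12, y = 13. Substituting into each constraint:
  (1) -3(12) + 2(13) = -10 ✓
  (2) 13 > 12 ✓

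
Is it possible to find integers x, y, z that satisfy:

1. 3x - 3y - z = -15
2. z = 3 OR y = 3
Yes

Take x = 0, y = 3, z = 6. Substituting into each constraint:
  (1) 3(0) - 3(3) + (-6) = -15 ✓
  (2) y = 3, target 3 ✓ (second branch holds)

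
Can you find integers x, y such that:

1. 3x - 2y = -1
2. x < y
Yes

Take x = 1, y = 2. Substituting into each constraint:
  (1) 3(1) - 2(2) = -1 ✓
  (2) 1 < 2 ✓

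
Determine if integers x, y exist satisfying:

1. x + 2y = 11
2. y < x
Yes

Take x = 11, y = 0. Substituting into each constraint:
  (1) 11 + 2(0) = 11 ✓
  (2) 0 < 11 ✓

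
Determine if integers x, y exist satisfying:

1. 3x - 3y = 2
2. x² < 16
No

Even the single constraint (3x - 3y = 2) is infeasible over the integers.

  - 3x - 3y = 2: every term on the left is divisible by 3, so the LHS ≡ 0 (mod 3), but the RHS 2 is not — no integer solution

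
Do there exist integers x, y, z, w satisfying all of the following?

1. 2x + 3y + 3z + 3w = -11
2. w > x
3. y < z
Yes

Take x = -1, y = -2, z = -1, w = 0. Substituting into each constraint:
  (1) 2(-1) + 3(-2) + 3(-1) + 3(0) = -11 ✓
  (2) 0 > -1 ✓
  (3) -2 < -1 ✓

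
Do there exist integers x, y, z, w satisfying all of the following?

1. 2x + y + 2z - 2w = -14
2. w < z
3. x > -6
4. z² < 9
Yes

Take x = 0, y = -16, z = 0, w = -1. Substituting into each constraint:
  (1) 2(0) + (-16) + 2(0) - 2(-1) = -14 ✓
  (2) -1 < 0 ✓
  (3) 0 > -6 ✓
  (4) z² = (0)² = 0, and 0 < 9 ✓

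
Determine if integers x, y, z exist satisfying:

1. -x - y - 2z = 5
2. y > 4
Yes

Take x = 0, y = 5, z = -5. Substituting into each constraint:
  (1) 0 + (-5) - 2(-5) = 5 ✓
  (2) 5 > 4 ✓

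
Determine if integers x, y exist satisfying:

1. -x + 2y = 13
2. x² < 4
Yes

Take x = 1, y = 7. Substituting into each constraint:
  (1) (-1) + 2(7) = 13 ✓
  (2) x² = (1)² = 1, and 1 < 4 ✓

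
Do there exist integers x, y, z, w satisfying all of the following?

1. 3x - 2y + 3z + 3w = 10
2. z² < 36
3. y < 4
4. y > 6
No

A contradictory subset is {y < 4, y > 6}. No integer assignment can satisfy these jointly:

  - y < 4: bounds one variable relative to a constant
  - y > 6: bounds one variable relative to a constant

Direct contradiction: the bounds on y require y ≥ 7 and y ≤ 3 simultaneously, which is empty.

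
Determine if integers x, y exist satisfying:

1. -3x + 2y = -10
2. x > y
Yes

Take x = 8, y = 7. Substituting into each constraint:
  (1) -3(8) + 2(7) = -10 ✓
  (2) 8 > 7 ✓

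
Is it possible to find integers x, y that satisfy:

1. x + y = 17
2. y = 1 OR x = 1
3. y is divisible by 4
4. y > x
Yes

Take x = 1, y = 16. Substituting into each constraint:
  (1) 1 + 16 = 17 ✓
  (2) x = 1, target 1 ✓ (second branch holds)
  (3) 16 = 4 × 4, remainder 0 ✓
  (4) 16 > 1 ✓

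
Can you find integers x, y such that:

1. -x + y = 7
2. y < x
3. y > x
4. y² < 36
No

A contradictory subset is {-x + y = 7, y < x}. No integer assignment can satisfy these jointly:

  - -x + y = 7: is a linear equation tying the variables together
  - y < x: bounds one variable relative to another variable

From the equation, x − y = -7, i.e. x − y = -7; but x > y requires x − y ≥ 1. Contradiction.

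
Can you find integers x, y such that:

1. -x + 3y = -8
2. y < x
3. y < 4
Yes

Take x = 2, y = -2. Substituting into each constraint:
  (1) (-2) + 3(-2) = -8 ✓
  (2) -2 < 2 ✓
  (3) -2 < 4 ✓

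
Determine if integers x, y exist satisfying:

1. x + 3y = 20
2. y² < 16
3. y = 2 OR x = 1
Yes

Take x = 14, y = 2. Substituting into each constraint:
  (1) 14 + 3(2) = 20 ✓
  (2) y² = (2)² = 4, and 4 < 16 ✓
  (3) y = 2, target 2 ✓ (first branch holds)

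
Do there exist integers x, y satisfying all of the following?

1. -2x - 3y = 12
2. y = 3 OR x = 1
No

The full constraint system is jointly infeasible over the integers. Each constraint and what it forces:

  - -2x - 3y = 12: is a linear equation tying the variables together
  - y = 3 OR x = 1: forces a choice: either y = 3 or x = 1

Split on the disjunction (y = 3 OR x = 1):
  • If y = 3: with y = 3, every remaining term of the linear equation is divisible by 2, so the left side is ≡ 0 (mod 2); but the right side 21 ≡ 1 (mod 2). No integers can satisfy it.
  • If x = 1: with x = 1, every remaining term of the linear equation is divisible by 3, so the left side is ≡ 0 (mod 3); but the right side 14 ≡ 2 (mod 3). No integers can satisfy it.
Both branches are infeasible, so the system has no integer solution.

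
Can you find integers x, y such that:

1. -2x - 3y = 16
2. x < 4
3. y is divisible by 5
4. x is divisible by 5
No

A contradictory subset is {-2x - 3y = 16, y is divisible by 5, x is divisible by 5}. No integer assignment can satisfy these jointly:

  - -2x - 3y = 16: is a linear equation tying the variables together
  - y is divisible by 5: restricts y to multiples of 5
  - x is divisible by 5: restricts x to multiples of 5

Modular obstruction: writing x = 5x' and writing y = 5y', every remaining term of the linear equation is divisible by 5, so the left side is ≡ 0 (mod 5); but the right side 16 ≡ 1 (mod 5). No integers can satisfy it.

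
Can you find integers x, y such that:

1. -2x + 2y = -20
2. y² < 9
Yes

Take x = 10, y = 0. Substituting into each constraint:
  (1) -2(10) + 2(0) = -20 ✓
  (2) y² = (0)² = 0, and 0 < 9 ✓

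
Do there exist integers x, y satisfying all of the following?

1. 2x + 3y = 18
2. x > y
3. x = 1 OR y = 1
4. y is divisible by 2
No

A contradictory subset is {2x + 3y = 18, x > y, x = 1 OR y = 1}. No integer assignment can satisfy these jointly:

  - 2x + 3y = 18: is a linear equation tying the variables together
  - x > y: bounds one variable relative to another variable
  - x = 1 OR y = 1: forces a choice: either x = 1 or y = 1

Split on the disjunction (x = 1 OR y = 1):
  • If x = 1: with x = 1, every remaining term of the linear equation is divisible by 3, so the left side is ≡ 0 (mod 3); but the right side 16 ≡ 1 (mod 3). No integers can satisfy it.
  • If y = 1: with y = 1, every remaining term of the linear equation is divisible by 2, so the left side is ≡ 0 (mod 2); but the right side 15 ≡ 1 (mod 2). No integers can satisfy it.
Both branches are infeasible, so the system has no integer solution.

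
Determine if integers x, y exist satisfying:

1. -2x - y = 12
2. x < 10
Yes

Take x = -6, y = 0. Substituting into each constraint:
  (1) -2(-6) + 0 = 12 ✓
  (2) -6 < 10 ✓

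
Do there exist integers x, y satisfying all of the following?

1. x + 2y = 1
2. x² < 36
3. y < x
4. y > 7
No

A contradictory subset is {x + 2y = 1, y < x, y > 7}. No integer assignment can satisfy these jointly:

  - x + 2y = 1: is a linear equation tying the variables together
  - y < x: bounds one variable relative to another variable
  - y > 7: bounds one variable relative to a constant

Propagating the comparison: x > y and y ≥ 8 give x ≥ 9. Range argument: with x ∈ [9, ∞], y ∈ [8, ∞], the left side of the equation is at least 25, but the right side is 1 < 25. No integer solution exists.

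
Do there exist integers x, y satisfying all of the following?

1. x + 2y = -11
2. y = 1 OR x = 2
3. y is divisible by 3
No

The full constraint system is jointly infeasible over the integers. Each constraint and what it forces:

  - x + 2y = -11: is a linear equation tying the variables together
  - y = 1 OR x = 2: forces a choice: either y = 1 or x = 2
  - y is divisible by 3: restricts y to multiples of 3

Split on the disjunction (y = 1 OR x = 2):
  • If y = 1: this contradicts the divisibility constraint — 1 is not a multiple of 3.
  • If x = 2: with x = 2, writing y = 3y', every remaining term of the linear equation is divisible by 6, so the left side is ≡ 0 (mod 6); but the right side -13 ≡ 5 (mod 6). No integers can satisfy it.
Both branches are infeasible, so the system has no integer solution.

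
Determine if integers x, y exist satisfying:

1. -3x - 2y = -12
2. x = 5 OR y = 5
No

The full constraint system is jointly infeasible over the integers. Each constraint and what it forces:

  - -3x - 2y = -12: is a linear equation tying the variables together
  - x = 5 OR y = 5: forces a choice: either x = 5 or y = 5

Split on the disjunction (x = 5 OR y = 5):
  • If x = 5: with x = 5, every remaining term of the linear equation is divisible by 2, so the left side is ≡ 0 (mod 2); but the right side 3 ≡ 1 (mod 2). No integers can satisfy it.
  • If y = 5: with y = 5, every remaining term of the linear equation is divisible by 3, so the left side is ≡ 0 (mod 3); but the right side -2 ≡ 1 (mod 3). No integers can satisfy it.
Both branches are infeasible, so the system has no integer solution.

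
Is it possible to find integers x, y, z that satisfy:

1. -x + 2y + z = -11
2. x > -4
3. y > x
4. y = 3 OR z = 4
Yes

Take x = 2, y = 3, z = -15. Substituting into each constraint:
  (1) (-2) + 2(3) + (-15) = -11 ✓
  (2) 2 > -4 ✓
  (3) 3 > 2 ✓
  (4) y = 3, target 3 ✓ (first branch holds)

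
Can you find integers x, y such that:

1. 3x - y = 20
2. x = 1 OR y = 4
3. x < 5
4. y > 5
No

A contradictory subset is {3x - y = 20, x = 1 OR y = 4, y > 5}. No integer assignment can satisfy these jointly:

  - 3x - y = 20: is a linear equation tying the variables together
  - x = 1 OR y = 4: forces a choice: either x = 1 or y = 4
  - y > 5: bounds one variable relative to a constant

Split on the disjunction (x = 1 OR y = 4):
  • If x = 1: the equation forces y = -17, which contradicts the bound y ≥ 6.
  • If y = 4: this contradicts the bound y ≥ 6.
Both branches are infeasible, so the system has no integer solution.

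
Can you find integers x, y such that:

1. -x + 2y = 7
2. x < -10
Yes

Take x = -11, y = -2. Substituting into each constraint:
  (1) 11 + 2(-2) = 7 ✓
  (2) -11 < -10 ✓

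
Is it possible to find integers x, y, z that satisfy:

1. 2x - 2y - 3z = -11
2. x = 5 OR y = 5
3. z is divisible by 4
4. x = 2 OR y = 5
No

A contradictory subset is {2x - 2y - 3z = -11, z is divisible by 4}. No integer assignment can satisfy these jointly:

  - 2x - 2y - 3z = -11: is a linear equation tying the variables together
  - z is divisible by 4: restricts z to multiples of 4

Modular obstruction: writing z = 4z', every remaining term of the linear equation is divisible by 2, so the left side is ≡ 0 (mod 2); but the right side -11 ≡ 1 (mod 2). No integers can satisfy it.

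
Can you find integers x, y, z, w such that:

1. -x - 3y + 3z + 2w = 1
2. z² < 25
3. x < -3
Yes

Take x = -4, y = 0, z = -1, w = 0. Substituting into each constraint:
  (1) 4 - 3(0) + 3(-1) + 2(0) = 1 ✓
  (2) z² = (-1)² = 1, and 1 < 25 ✓
  (3) -4 < -3 ✓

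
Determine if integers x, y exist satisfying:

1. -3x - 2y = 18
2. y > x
Yes

Take x = -6, y = 0. Substituting into each constraint:
  (1) -3(-6) - 2(0) = 18 ✓
  (2) 0 > -6 ✓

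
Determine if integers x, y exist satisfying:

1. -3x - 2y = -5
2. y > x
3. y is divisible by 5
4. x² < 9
No

The full constraint system is jointly infeasible over the integers. Each constraint and what it forces:

  - -3x - 2y = -5: is a linear equation tying the variables together
  - y > x: bounds one variable relative to another variable
  - y is divisible by 5: restricts y to multiples of 5
  - x² < 9: restricts x to |x| ≤ 2

The bounds confine x to {-2, -1, 0, 1, 2}. For each value, substitute into the equation:
  • x = -2: the equation gives -2y = -11, so y would not be an integer.
  • x = -1: the equation forces y = 4, but 5 does not divide 4.
  • x = 0: the equation gives -2y = -5, so y would not be an integer.
  • x = 1: the equation forces y = 1, but 5 does not divide 1.
  • x = 2: the equation gives -2y = 1, so y would not be an integer.
Every case fails, so no integer solution exists.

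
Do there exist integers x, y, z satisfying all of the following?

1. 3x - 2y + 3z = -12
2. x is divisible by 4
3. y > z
Yes

Take x = -4, y = 3, z = 2. Substituting into each constraint:
  (1) 3(-4) - 2(3) + 3(2) = -12 ✓
  (2) -4 = 4 × -1, remainder 0 ✓
  (3) 3 > 2 ✓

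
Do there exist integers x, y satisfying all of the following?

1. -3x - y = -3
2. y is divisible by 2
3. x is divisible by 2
No

The full constraint system is jointly infeasible over the integers. Each constraint and what it forces:

  - -3x - y = -3: is a linear equation tying the variables together
  - y is divisible by 2: restricts y to multiples of 2
  - x is divisible by 2: restricts x to multiples of 2

Modular obstruction: writing x = 2x' and writing y = 2y', every remaining term of the linear equation is divisible by 2, so the left side is ≡ 0 (mod 2); but the right side -3 ≡ 1 (mod 2). No integers can satisfy it.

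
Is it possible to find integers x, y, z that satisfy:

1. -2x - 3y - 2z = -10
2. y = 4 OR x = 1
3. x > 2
Yes

Take x = 3, y = 4, z = -4. Substituting into each constraint:
  (1) -2(3) - 3(4) - 2(-4) = -10 ✓
  (2) y = 4, target 4 ✓ (first branch holds)
  (3) 3 > 2 ✓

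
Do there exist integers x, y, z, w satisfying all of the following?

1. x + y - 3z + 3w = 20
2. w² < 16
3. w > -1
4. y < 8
Yes

Take x = 2, y = 0, z = -6, w = 0. Substituting into each constraint:
  (1) 2 + 0 - 3(-6) + 3(0) = 20 ✓
  (2) w² = (0)² = 0, and 0 < 16 ✓
  (3) 0 > -1 ✓
  (4) 0 < 8 ✓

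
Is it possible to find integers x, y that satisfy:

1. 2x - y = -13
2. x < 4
Yes

Take x = -6, y = 1. Substituting into each constraint:
  (1) 2(-6) + (-1) = -13 ✓
  (2) -6 < 4 ✓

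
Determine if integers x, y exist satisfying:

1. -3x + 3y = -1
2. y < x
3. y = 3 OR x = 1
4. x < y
No

Even the single constraint (-3x + 3y = -1) is infeasible over the integers.

  - -3x + 3y = -1: every term on the left is divisible by 3, so the LHS ≡ 0 (mod 3), but the RHS -1 is not — no integer solution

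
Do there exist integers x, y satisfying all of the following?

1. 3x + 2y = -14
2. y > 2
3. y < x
No

The full constraint system is jointly infeasible over the integers. Each constraint and what it forces:

  - 3x + 2y = -14: is a linear equation tying the variables together
  - y > 2: bounds one variable relative to a constant
  - y < x: bounds one variable relative to another variable

Propagating the comparison: x > y and y ≥ 3 give x ≥ 4. Range argument: with x ∈ [4, ∞], y ∈ [3, ∞], the left side of the equation is at least 18, but the right side is -14 < 18. No integer solution exists.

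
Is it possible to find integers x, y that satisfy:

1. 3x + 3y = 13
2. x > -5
No

Even the single constraint (3x + 3y = 13) is infeasible over the integers.

  - 3x + 3y = 13: every term on the left is divisible by 3, so the LHS ≡ 0 (mod 3), but the RHS 13 is not — no integer solution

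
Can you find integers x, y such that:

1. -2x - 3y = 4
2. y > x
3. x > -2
No

The full constraint system is jointly infeasible over the integers. Each constraint and what it forces:

  - -2x - 3y = 4: is a linear equation tying the variables together
  - y > x: bounds one variable relative to another variable
  - x > -2: bounds one variable relative to a constant

Propagating the comparison: y > x and x ≥ -1 give y ≥ 0. Range argument: with x ∈ [-1, ∞], y ∈ [0, ∞], the left side of the equation is at most 2, but the right side is 4 > 2. No integer solution exists.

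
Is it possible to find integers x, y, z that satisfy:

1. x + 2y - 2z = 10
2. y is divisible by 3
Yes

Take x = 0, y = 0, z = -5. Substituting into each constraint:
  (1) 0 + 2(0) - 2(-5) = 10 ✓
  (2) 0 = 3 × 0, remainder 0 ✓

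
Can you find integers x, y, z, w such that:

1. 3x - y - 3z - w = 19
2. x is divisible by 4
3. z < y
Yes

Take x = 0, y = 1, z = 0, w = -20. Substituting into each constraint:
  (1) 3(0) + (-1) - 3(0) + 20 = 19 ✓
  (2) 0 = 4 × 0, remainder 0 ✓
  (3) 0 < 1 ✓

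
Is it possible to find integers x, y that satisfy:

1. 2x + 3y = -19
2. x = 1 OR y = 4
Yes

Take x = 1, y = -7. Substituting into each constraint:
  (1) 2(1) + 3(-7) = -19 ✓
  (2) x = 1, target 1 ✓ (first branch holds)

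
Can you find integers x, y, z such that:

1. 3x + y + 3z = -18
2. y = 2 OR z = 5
Yes

Take x = -11, y = 0, z = 5. Substituting into each constraint:
  (1) 3(-11) + 0 + 3(5) = -18 ✓
  (2) z = 5, target 5 ✓ (second branch holds)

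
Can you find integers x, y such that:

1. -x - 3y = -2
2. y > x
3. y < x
No

A contradictory subset is {y > x, y < x}. No integer assignment can satisfy these jointly:

  - y > x: bounds one variable relative to another variable
  - y < x: bounds one variable relative to another variable

Direct contradiction: y > x and x > y cannot both hold.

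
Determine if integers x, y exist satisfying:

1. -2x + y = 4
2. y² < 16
Yes

Take x = -2, y = 0. Substituting into each constraint:
  (1) -2(-2) + 0 = 4 ✓
  (2) y² = (0)² = 0, and 0 < 16 ✓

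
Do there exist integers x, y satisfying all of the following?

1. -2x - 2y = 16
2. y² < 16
Yes

Take x = -8, y = 0. Substituting into each constraint:
  (1) -2(-8) - 2(0) = 16 ✓
  (2) y² = (0)² = 0, and 0 < 16 ✓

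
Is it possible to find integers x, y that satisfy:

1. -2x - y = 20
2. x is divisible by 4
Yes

Take x = 0, y = -20. Substituting into each constraint:
  (1) -2(0) + 20 = 20 ✓
  (2) 0 = 4 × 0, remainder 0 ✓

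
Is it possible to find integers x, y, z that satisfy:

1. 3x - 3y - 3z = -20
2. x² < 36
No

Even the single constraint (3x - 3y - 3z = -20) is infeasible over the integers.

  - 3x - 3y - 3z = -20: every term on the left is divisible by 3, so the LHS ≡ 0 (mod 3), but the RHS -20 is not — no integer solution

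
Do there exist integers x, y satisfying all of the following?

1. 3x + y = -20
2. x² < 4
Yes

Take x = 0, y = -20. Substituting into each constraint:
  (1) 3(0) + (-20) = -20 ✓
  (2) x² = (0)² = 0, and 0 < 4 ✓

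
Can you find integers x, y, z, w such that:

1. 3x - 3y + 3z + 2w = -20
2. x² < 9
Yes

Take x = 0, y = 8, z = 0, w = 2. Substituting into each constraint:
  (1) 3(0) - 3(8) + 3(0) + 2(2) = -20 ✓
  (2) x² = (0)² = 0, and 0 < 9 ✓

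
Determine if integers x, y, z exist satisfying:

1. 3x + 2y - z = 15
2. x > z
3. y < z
Yes

Take x = 5, y = 1, z = 2. Substituting into each constraint:
  (1) 3(5) + 2(1) + (-2) = 15 ✓
  (2) 5 > 2 ✓
  (3) 1 < 2 ✓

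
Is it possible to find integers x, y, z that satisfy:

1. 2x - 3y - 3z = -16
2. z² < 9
Yes

Take x = 1, y = 6, z = 0. Substituting into each constraint:
  (1) 2(1) - 3(6) - 3(0) = -16 ✓
  (2) z² = (0)² = 0, and 0 < 9 ✓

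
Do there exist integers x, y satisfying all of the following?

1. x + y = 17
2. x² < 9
Yes

Take x = 0, y = 17. Substituting into each constraint:
  (1) 0 + 17 = 17 ✓
  (2) x² = (0)² = 0, and 0 < 9 ✓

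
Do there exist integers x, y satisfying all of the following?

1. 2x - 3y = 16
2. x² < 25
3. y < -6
Yes

Take x = -4, y = -8. Substituting into each constraint:
  (1) 2(-4) - 3(-8) = 16 ✓
  (2) x² = (-4)² = 16, and 16 < 25 ✓
  (3) -8 < -6 ✓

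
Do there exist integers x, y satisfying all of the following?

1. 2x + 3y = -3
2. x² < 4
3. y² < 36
Yes

Take x = 0, y = -1. Substituting into each constraint:
  (1) 2(0) + 3(-1) = -3 ✓
  (2) x² = (0)² = 0, and 0 < 4 ✓
  (3) y² = (-1)² = 1, and 1 < 36 ✓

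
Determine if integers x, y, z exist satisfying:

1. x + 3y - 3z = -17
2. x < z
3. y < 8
Yes

Take x = 1, y = -4, z = 2. Substituting into each constraint:
  (1) 1 + 3(-4) - 3(2) = -17 ✓
  (2) 1 < 2 ✓
  (3) -4 < 8 ✓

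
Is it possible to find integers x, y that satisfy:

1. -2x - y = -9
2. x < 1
Yes

Take x = 0, y = 9. Substituting into each constraint:
  (1) -2(0) + (-9) = -9 ✓
  (2) 0 < 1 ✓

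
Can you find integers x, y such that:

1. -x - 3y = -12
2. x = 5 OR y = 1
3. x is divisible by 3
Yes

Take x = 9, y = 1. Substituting into each constraint:
  (1) (-9) - 3(1) = -12 ✓
  (2) y = 1, target 1 ✓ (second branch holds)
  (3) 9 = 3 × 3, remainder 0 ✓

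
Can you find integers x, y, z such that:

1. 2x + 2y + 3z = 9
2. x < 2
Yes

Take x = 0, y = 3, z = 1. Substituting into each constraint:
  (1) 2(0) + 2(3) + 3(1) = 9 ✓
  (2) 0 < 2 ✓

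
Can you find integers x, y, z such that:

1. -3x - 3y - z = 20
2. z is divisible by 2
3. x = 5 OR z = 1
Yes

Take x = 5, y = -13, z = 4. Substituting into each constraint:
  (1) -3(5) - 3(-13) + (-4) = 20 ✓
  (2) 4 = 2 × 2, remainder 0 ✓
  (3) x = 5, target 5 ✓ (first branch holds)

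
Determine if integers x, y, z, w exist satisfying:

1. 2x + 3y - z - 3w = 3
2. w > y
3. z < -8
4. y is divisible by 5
Yes

Take x = -2, y = 0, z = -10, w = 1. Substituting into each constraint:
  (1) 2(-2) + 3(0) + 10 - 3(1) = 3 ✓
  (2) 1 > 0 ✓
  (3) -10 < -8 ✓
  (4) 0 = 5 × 0, remainder 0 ✓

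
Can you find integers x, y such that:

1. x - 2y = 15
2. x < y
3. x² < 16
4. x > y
No

A contradictory subset is {x < y, x > y}. No integer assignment can satisfy these jointly:

  - x < y: bounds one variable relative to another variable
  - x > y: bounds one variable relative to another variable

Direct contradiction: y > x and x > y cannot both hold.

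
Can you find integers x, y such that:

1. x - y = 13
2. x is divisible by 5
Yes

Take x = 0, y = -13. Substituting into each constraint:
  (1) 0 + 13 = 13 ✓
  (2) 0 = 5 × 0, remainder 0 ✓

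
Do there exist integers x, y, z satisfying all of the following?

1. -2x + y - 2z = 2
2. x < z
Yes

Take x = -1, y = 0, z = 0. Substituting into each constraint:
  (1) -2(-1) + 0 - 2(0) = 2 ✓
  (2) -1 < 0 ✓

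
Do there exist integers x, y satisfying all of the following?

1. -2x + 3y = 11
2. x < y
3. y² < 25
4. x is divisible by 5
Yes

Take x = -10, y = -3. Substituting into each constraint:
  (1) -2(-10) + 3(-3) = 11 ✓
  (2) -10 < -3 ✓
  (3) y² = (-3)² = 9, and 9 < 25 ✓
  (4) -10 = 5 × -2, remainder 0 ✓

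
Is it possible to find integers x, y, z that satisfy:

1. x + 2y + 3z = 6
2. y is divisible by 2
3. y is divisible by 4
Yes

Take x = 0, y = 0, z = 2. Substituting into each constraint:
  (1) 0 + 2(0) + 3(2) = 6 ✓
  (2) 0 = 2 × 0, remainder 0 ✓
  (3) 0 = 4 × 0, remainder 0 ✓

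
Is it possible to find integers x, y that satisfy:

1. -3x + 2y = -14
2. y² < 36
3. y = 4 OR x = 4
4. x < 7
Yes

Take x = 4, y = -1. Substituting into each constraint:
  (1) -3(4) + 2(-1) = -14 ✓
  (2) y² = (-1)² = 1, and 1 < 36 ✓
  (3) x = 4, target 4 ✓ (second branch holds)
  (4) 4 < 7 ✓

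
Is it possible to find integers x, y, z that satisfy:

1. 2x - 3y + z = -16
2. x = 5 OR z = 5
Yes

Take x = 6, y = 11, z = 5. Substituting into each constraint:
  (1) 2(6) - 3(11) + 5 = -16 ✓
  (2) z = 5, target 5 ✓ (second branch holds)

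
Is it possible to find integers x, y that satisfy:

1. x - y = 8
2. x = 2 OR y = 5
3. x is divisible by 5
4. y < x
No

A contradictory subset is {x - y = 8, x = 2 OR y = 5, x is divisible by 5}. No integer assignment can satisfy these jointly:

  - x - y = 8: is a linear equation tying the variables together
  - x = 2 OR y = 5: forces a choice: either x = 2 or y = 5
  - x is divisible by 5: restricts x to multiples of 5

Split on the disjunction (x = 2 OR y = 5):
  • If x = 2: this contradicts the divisibility constraint — 2 is not a multiple of 5.
  • If y = 5: with y = 5, writing x = 5x', every remaining term of the linear equation is divisible by 5, so the left side is ≡ 0 (mod 5); but the right side 13 ≡ 3 (mod 5). No integers can satisfy it.
Both branches are infeasible, so the system has no integer solution.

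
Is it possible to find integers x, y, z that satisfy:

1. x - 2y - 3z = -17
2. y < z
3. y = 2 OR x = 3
Yes

Take x = -4, y = 2, z = 3. Substituting into each constraint:
  (1) (-4) - 2(2) - 3(3) = -17 ✓
  (2) 2 < 3 ✓
  (3) y = 2, target 2 ✓ (first branch holds)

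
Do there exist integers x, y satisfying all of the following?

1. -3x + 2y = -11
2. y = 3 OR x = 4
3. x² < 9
No

The full constraint system is jointly infeasible over the integers. Each constraint and what it forces:

  - -3x + 2y = -11: is a linear equation tying the variables together
  - y = 3 OR x = 4: forces a choice: either y = 3 or x = 4
  - x² < 9: restricts x to |x| ≤ 2

Split on the disjunction (y = 3 OR x = 4):
  • If y = 3: with y = 3, every remaining term of the linear equation is divisible by 3, so the left side is ≡ 0 (mod 3); but the right side -17 ≡ 1 (mod 3). No integers can satisfy it.
  • If x = 4: this contradicts x² < 9, which requires |x| ≤ 2.
Both branches are infeasible, so the system has no integer solution.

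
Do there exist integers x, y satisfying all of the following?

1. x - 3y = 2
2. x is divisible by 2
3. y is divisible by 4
Yes

Take x = 2, y = 0. Substituting into each constraint:
  (1) 2 - 3(0) = 2 ✓
  (2) 2 = 2 × 1, remainder 0 ✓
  (3) 0 = 4 × 0, remainder 0 ✓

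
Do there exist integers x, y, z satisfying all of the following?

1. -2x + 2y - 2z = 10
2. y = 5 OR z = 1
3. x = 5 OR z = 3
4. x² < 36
Yes

Take x = 5, y = 11, z = 1. Substituting into each constraint:
  (1) -2(5) + 2(11) - 2(1) = 10 ✓
  (2) z = 1, target 1 ✓ (second branch holds)
  (3) x = 5, target 5 ✓ (first branch holds)
  (4) x² = (5)² = 25, and 25 < 36 ✓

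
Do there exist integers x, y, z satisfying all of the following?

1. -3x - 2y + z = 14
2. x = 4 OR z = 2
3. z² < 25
Yes

Take x = 6, y = -15, z = 2. Substituting into each constraint:
  (1) -3(6) - 2(-15) + 2 = 14 ✓
  (2) z = 2, target 2 ✓ (second branch holds)
  (3) z² = (2)² = 4, and 4 < 25 ✓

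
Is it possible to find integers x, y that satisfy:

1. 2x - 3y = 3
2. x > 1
Yes

Take x = 3, y = 1. Substituting into each constraint:
  (1) 2(3) - 3(1) = 3 ✓
  (2) 3 > 1 ✓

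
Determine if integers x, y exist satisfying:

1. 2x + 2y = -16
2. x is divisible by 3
Yes

Take x = 0, y = -8. Substituting into each constraint:
  (1) 2(0) + 2(-8) = -16 ✓
  (2) 0 = 3 × 0, remainder 0 ✓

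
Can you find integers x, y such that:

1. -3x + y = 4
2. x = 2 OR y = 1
Yes

Take x = 2, y = 10. Substituting into each constraint:
  (1) -3(2) + 10 = 4 ✓
  (2) x = 2, target 2 ✓ (first branch holds)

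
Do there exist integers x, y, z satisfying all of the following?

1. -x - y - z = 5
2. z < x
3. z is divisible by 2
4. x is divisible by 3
Yes

Take x = 0, y = -3, z = -2. Substituting into each constraint:
  (1) 0 + 3 + 2 = 5 ✓
  (2) -2 < 0 ✓
  (3) -2 = 2 × -1, remainder 0 ✓
  (4) 0 = 3 × 0, remainder 0 ✓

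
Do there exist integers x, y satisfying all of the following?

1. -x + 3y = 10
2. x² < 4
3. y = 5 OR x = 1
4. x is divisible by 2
No

A contradictory subset is {-x + 3y = 10, y = 5 OR x = 1, x is divisible by 2}. No integer assignment can satisfy these jointly:

  - -x + 3y = 10: is a linear equation tying the variables together
  - y = 5 OR x = 1: forces a choice: either y = 5 or x = 1
  - x is divisible by 2: restricts x to multiples of 2

Split on the disjunction (y = 5 OR x = 1):
  • If y = 5: with y = 5, writing x = 2x', every remaining term of the linear equation is divisible by 2, so the left side is ≡ 0 (mod 2); but the right side -5 ≡ 1 (mod 2). No integers can satisfy it.
  • If x = 1: this contradicts the divisibility constraint — 1 is not a multiple of 2.
Both branches are infeasible, so the system has no integer solution.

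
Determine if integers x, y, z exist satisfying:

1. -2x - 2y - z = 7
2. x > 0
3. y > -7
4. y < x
Yes

Take x = 1, y = 0, z = -9. Substituting into each constraint:
  (1) -2(1) - 2(0) + 9 = 7 ✓
  (2) 1 > 0 ✓
  (3) 0 > -7 ✓
  (4) 0 < 1 ✓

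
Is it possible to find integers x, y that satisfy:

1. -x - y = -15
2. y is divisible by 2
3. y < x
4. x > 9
Yes

Take x = 15, y = 0. Substituting into each constraint:
  (1) (-15) + 0 = -15 ✓
  (2) 0 = 2 × 0, remainder 0 ✓
  (3) 0 < 15 ✓
  (4) 15 > 9 ✓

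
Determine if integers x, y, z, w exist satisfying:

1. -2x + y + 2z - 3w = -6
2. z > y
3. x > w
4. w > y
Yes

Take x = 1, y = -2, z = -1, w = 0. Substituting into each constraint:
  (1) -2(1) + (-2) + 2(-1) - 3(0) = -6 ✓
  (2) -1 > -2 ✓
  (3) 1 > 0 ✓
  (4) 0 > -2 ✓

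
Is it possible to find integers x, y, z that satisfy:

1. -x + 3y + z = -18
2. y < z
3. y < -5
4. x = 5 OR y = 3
Yes

Take x = 5, y = -6, z = 5. Substituting into each constraint:
  (1) (-5) + 3(-6) + 5 = -18 ✓
  (2) -6 < 5 ✓
  (3) -6 < -5 ✓
  (4) x = 5, target 5 ✓ (first branch holds)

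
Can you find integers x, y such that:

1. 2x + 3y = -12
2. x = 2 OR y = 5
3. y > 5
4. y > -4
No

A contradictory subset is {2x + 3y = -12, x = 2 OR y = 5, y > 5}. No integer assignment can satisfy these jointly:

  - 2x + 3y = -12: is a linear equation tying the variables together
  - x = 2 OR y = 5: forces a choice: either x = 2 or y = 5
  - y > 5: bounds one variable relative to a constant

Split on the disjunction (x = 2 OR y = 5):
  • If x = 2: with x = 2, every remaining term of the linear equation is divisible by 3, so the left side is ≡ 0 (mod 3); but the right side -16 ≡ 2 (mod 3). No integers can satisfy it.
  • If y = 5: this contradicts the bound y ≥ 6.
Both branches are infeasible, so the system has no integer solution.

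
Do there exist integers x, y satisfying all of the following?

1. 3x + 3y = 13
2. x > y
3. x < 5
No

Even the single constraint (3x + 3y = 13) is infeasible over the integers.

  - 3x + 3y = 13: every term on the left is divisible by 3, so the LHS ≡ 0 (mod 3), but the RHS 13 is not — no integer solution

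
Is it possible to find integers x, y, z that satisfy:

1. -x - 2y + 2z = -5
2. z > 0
Yes

Take x = 1, y = 3, z = 1. Substituting into each constraint:
  (1) (-1) - 2(3) + 2(1) = -5 ✓
  (2) 1 > 0 ✓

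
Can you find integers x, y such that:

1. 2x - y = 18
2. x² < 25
Yes

Take x = 0, y = -18. Substituting into each constraint:
  (1) 2(0) + 18 = 18 ✓
  (2) x² = (0)² = 0, and 0 < 25 ✓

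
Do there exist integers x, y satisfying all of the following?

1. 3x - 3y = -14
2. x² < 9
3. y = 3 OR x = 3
No

Even the single constraint (3x - 3y = -14) is infeasible over the integers.

  - 3x - 3y = -14: every term on the left is divisible by 3, so the LHS ≡ 0 (mod 3), but the RHS -14 is not — no integer solution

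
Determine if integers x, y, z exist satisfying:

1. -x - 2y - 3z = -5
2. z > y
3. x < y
Yes

Take x = -1, y = 0, z = 2. Substituting into each constraint:
  (1) 1 - 2(0) - 3(2) = -5 ✓
  (2) 2 > 0 ✓
  (3) -1 < 0 ✓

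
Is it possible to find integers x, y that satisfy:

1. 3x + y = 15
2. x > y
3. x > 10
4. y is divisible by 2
Yes

Take x = 11, y = -18. Substituting into each constraint:
  (1) 3(11) + (-18) = 15 ✓
  (2) 11 > -18 ✓
  (3) 11 > 10 ✓
  (4) -18 = 2 × -9, remainder 0 ✓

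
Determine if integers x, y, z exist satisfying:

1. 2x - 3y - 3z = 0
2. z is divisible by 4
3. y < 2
Yes

Take x = 0, y = 0, z = 0. Substituting into each constraint:
  (1) 2(0) - 3(0) - 3(0) = 0 ✓
  (2) 0 = 4 × 0, remainder 0 ✓
  (3) 0 < 2 ✓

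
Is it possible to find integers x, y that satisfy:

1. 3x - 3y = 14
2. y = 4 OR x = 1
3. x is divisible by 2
No

Even the single constraint (3x - 3y = 14) is infeasible over the integers.

  - 3x - 3y = 14: every term on the left is divisible by 3, so the LHS ≡ 0 (mod 3), but the RHS 14 is not — no integer solution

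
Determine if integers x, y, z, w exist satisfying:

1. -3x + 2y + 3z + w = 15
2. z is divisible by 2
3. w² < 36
Yes

Take x = 0, y = 8, z = 0, w = -1. Substituting into each constraint:
  (1) -3(0) + 2(8) + 3(0) + (-1) = 15 ✓
  (2) 0 = 2 × 0, remainder 0 ✓
  (3) w² = (-1)² = 1, and 1 < 36 ✓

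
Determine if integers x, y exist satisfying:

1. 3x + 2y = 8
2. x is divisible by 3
Yes

Take x = 0, y = 4. Substituting into each constraint:
  (1) 3(0) + 2(4) = 8 ✓
  (2) 0 = 3 × 0, remainder 0 ✓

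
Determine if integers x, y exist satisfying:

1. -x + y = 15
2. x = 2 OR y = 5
Yes

Take x = 2, y = 17. Substituting into each constraint:
  (1) (-2) + 17 = 15 ✓
  (2) x = 2, target 2 ✓ (first branch holds)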